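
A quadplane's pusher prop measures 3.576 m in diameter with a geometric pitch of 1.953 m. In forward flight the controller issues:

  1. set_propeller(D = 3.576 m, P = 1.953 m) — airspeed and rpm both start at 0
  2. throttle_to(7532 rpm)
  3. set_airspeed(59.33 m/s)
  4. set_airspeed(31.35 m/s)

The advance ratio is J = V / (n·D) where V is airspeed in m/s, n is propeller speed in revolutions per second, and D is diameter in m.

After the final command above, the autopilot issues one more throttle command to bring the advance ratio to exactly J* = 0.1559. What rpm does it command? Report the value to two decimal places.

set_propeller: D = 3.576 m, P = 1.953 m (p = P/D = 0.546141); state ← (V=0, rpm=0)
throttle_to(7532): rpm ← 7532
set_airspeed(59.33): V ← 59.33 m/s
set_airspeed(31.35): V ← 31.35 m/s
final state: V = 31.35 m/s, rpm = 7532 → n = rpm/60 = 125.533333 rev/s
target J* = 0.1559; solve J* = V/(n·D) for n: n = V/(J*·D) = 31.35/(0.1559 × 3.576) = 56.233345 rev/s
rpm = 60·n = 3374.000715

rpm = 3374.00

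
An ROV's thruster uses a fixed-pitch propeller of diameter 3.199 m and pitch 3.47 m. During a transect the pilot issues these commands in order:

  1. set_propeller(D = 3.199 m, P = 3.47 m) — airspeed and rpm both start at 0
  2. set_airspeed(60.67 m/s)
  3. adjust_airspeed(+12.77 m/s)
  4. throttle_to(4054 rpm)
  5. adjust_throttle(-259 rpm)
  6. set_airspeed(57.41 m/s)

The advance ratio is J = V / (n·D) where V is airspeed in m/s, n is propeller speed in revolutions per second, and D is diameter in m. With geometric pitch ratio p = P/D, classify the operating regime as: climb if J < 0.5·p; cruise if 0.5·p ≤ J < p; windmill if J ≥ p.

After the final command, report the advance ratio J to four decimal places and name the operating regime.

J = 0.2837, regime = climb

set_propeller: D = 3.199 m, P = 3.47 m (p = P/D = 1.084714); state ← (V=0, rpm=0)
set_airspeed(60.67): V ← 60.67 m/s
adjust_airspeed(+12.77): V ← 60.67 +12.77 = 73.44 m/s
throttle_to(4054): rpm ← 4054
adjust_throttle(-259): rpm ← 4054 -259 = 3795
set_airspeed(57.41): V ← 57.41 m/s
final state: V = 57.41 m/s, rpm = 3795 → n = rpm/60 = 63.250000 rev/s
J = V / (n·D) = 57.41 / (63.250000 × 3.199) = 0.283735
regime bands: climb J<0.5424 | cruise [0.5424, 1.0847) | windmill J≥1.0847
J = 0.2837 → climb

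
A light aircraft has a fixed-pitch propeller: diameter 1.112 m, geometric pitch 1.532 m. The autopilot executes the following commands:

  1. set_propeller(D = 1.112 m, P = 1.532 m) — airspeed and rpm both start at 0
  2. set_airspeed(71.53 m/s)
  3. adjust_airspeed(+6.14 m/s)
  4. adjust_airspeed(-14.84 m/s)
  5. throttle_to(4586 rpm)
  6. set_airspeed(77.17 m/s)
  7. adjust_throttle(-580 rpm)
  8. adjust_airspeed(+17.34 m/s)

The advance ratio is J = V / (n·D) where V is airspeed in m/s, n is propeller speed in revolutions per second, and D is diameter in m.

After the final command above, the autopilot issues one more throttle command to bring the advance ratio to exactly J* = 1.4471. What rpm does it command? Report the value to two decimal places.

rpm = 3523.92

set_propeller: D = 1.112 m, P = 1.532 m (p = P/D = 1.377698); state ← (V=0, rpm=0)
set_airspeed(71.53): V ← 71.53 m/s
adjust_airspeed(+6.14): V ← 71.53 +6.14 = 77.67 m/s
adjust_airspeed(-14.84): V ← 77.67 -14.84 = 62.83 m/s
throttle_to(4586): rpm ← 4586
set_airspeed(77.17): V ← 77.17 m/s
adjust_throttle(-580): rpm ← 4586 -580 = 4006
adjust_airspeed(+17.34): V ← 77.17 +17.34 = 94.51 m/s
final state: V = 94.51 m/s, rpm = 4006 → n = rpm/60 = 66.766667 rev/s
target J* = 1.4471; solve J* = V/(n·D) for n: n = V/(J*·D) = 94.51/(1.4471 × 1.112) = 58.731952 rev/s
rpm = 60·n = 3523.917097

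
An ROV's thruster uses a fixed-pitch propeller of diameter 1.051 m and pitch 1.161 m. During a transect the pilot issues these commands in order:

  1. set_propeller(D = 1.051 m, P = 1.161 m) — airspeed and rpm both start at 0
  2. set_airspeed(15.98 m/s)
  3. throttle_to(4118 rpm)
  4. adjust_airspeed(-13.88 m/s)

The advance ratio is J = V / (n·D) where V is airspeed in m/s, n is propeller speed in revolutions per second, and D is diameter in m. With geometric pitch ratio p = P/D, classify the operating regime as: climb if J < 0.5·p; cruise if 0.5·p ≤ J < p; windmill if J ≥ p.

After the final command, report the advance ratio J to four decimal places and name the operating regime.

J = 0.0291, regime = climb

set_propeller: D = 1.051 m, P = 1.161 m (p = P/D = 1.104662); state ← (V=0, rpm=0)
set_airspeed(15.98): V ← 15.98 m/s
throttle_to(4118): rpm ← 4118
adjust_airspeed(-13.88): V ← 15.98 -13.88 = 2.1 m/s
final state: V = 2.1 m/s, rpm = 4118 → n = rpm/60 = 68.633333 rev/s
J = V / (n·D) = 2.1 / (68.633333 × 1.051) = 0.029113
regime bands: climb J<0.5523 | cruise [0.5523, 1.1047) | windmill J≥1.1047
J = 0.0291 → climb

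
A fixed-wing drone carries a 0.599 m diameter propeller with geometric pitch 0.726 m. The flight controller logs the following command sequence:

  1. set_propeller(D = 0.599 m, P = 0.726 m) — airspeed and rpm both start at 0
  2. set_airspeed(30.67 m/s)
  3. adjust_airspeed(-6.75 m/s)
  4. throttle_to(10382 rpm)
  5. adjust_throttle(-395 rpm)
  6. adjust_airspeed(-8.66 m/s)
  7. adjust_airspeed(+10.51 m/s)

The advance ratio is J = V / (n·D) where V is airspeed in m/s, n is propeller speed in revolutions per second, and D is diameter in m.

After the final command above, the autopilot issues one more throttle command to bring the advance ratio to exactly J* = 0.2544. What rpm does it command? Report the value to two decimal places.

rpm = 10146.63

set_propeller: D = 0.599 m, P = 0.726 m (p = P/D = 1.212020); state ← (V=0, rpm=0)
set_airspeed(30.67): V ← 30.67 m/s
adjust_airspeed(-6.75): V ← 30.67 -6.75 = 23.92 m/s
throttle_to(10382): rpm ← 10382
adjust_throttle(-395): rpm ← 10382 -395 = 9987
adjust_airspeed(-8.66): V ← 23.92 -8.66 = 15.26 m/s
adjust_airspeed(+10.51): V ← 15.26 +10.51 = 25.77 m/s
final state: V = 25.77 m/s, rpm = 9987 → n = rpm/60 = 166.450000 rev/s
target J* = 0.2544; solve J* = V/(n·D) for n: n = V/(J*·D) = 25.77/(0.2544 × 0.599) = 169.110467 rev/s
rpm = 60·n = 10146.628028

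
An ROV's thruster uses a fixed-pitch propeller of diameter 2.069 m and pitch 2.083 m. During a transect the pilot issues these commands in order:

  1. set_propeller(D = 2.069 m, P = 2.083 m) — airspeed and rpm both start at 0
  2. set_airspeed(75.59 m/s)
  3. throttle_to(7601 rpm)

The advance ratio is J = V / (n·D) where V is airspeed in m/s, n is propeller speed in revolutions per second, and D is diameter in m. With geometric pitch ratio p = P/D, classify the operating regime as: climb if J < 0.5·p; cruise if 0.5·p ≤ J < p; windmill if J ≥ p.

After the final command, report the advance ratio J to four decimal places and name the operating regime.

set_propeller: D = 2.069 m, P = 2.083 m (p = P/D = 1.006767); state ← (V=0, rpm=0)
set_airspeed(75.59): V ← 75.59 m/s
throttle_to(7601): rpm ← 7601
final state: V = 75.59 m/s, rpm = 7601 → n = rpm/60 = 126.683333 rev/s
J = V / (n·D) = 75.59 / (126.683333 × 2.069) = 0.288393
regime bands: climb J<0.5034 | cruise [0.5034, 1.0068) | windmill J≥1.0068
J = 0.2884 → climb

J = 0.2884, regime = climb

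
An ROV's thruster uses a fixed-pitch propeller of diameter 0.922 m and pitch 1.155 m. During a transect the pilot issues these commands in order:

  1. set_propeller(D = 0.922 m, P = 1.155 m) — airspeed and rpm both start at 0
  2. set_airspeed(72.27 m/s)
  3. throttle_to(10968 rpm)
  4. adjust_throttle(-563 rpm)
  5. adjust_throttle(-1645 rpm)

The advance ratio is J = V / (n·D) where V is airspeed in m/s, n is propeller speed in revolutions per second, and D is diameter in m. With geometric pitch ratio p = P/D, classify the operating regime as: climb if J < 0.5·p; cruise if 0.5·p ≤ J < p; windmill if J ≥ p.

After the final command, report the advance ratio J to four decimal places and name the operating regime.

J = 0.5369, regime = climb

set_propeller: D = 0.922 m, P = 1.155 m (p = P/D = 1.252711); state ← (V=0, rpm=0)
set_airspeed(72.27): V ← 72.27 m/s
throttle_to(10968): rpm ← 10968
adjust_throttle(-563): rpm ← 10968 -563 = 10405
adjust_throttle(-1645): rpm ← 10405 -1645 = 8760
final state: V = 72.27 m/s, rpm = 8760 → n = rpm/60 = 146.000000 rev/s
J = V / (n·D) = 72.27 / (146.000000 × 0.922) = 0.536876
regime bands: climb J<0.6264 | cruise [0.6264, 1.2527) | windmill J≥1.2527
J = 0.5369 → climb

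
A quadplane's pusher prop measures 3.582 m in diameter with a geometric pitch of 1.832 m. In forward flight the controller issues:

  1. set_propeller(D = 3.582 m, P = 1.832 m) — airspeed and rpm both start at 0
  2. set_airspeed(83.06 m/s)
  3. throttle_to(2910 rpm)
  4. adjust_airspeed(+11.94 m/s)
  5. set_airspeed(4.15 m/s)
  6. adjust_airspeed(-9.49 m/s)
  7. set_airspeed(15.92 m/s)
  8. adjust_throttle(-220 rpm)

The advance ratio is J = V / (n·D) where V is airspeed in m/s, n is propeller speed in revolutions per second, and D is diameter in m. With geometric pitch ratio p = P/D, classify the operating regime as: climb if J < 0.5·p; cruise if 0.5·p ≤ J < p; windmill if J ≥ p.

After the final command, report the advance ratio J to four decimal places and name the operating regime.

J = 0.0991, regime = climb

set_propeller: D = 3.582 m, P = 1.832 m (p = P/D = 0.511446); state ← (V=0, rpm=0)
set_airspeed(83.06): V ← 83.06 m/s
throttle_to(2910): rpm ← 2910
adjust_airspeed(+11.94): V ← 83.06 +11.94 = 95 m/s
set_airspeed(4.15): V ← 4.15 m/s
adjust_airspeed(-9.49): V ← 4.15 -9.49 = -5.34 m/s
set_airspeed(15.92): V ← 15.92 m/s
adjust_throttle(-220): rpm ← 2910 -220 = 2690
final state: V = 15.92 m/s, rpm = 2690 → n = rpm/60 = 44.833333 rev/s
J = V / (n·D) = 15.92 / (44.833333 × 3.582) = 0.099133
regime bands: climb J<0.2557 | cruise [0.2557, 0.5114) | windmill J≥0.5114
J = 0.0991 → climb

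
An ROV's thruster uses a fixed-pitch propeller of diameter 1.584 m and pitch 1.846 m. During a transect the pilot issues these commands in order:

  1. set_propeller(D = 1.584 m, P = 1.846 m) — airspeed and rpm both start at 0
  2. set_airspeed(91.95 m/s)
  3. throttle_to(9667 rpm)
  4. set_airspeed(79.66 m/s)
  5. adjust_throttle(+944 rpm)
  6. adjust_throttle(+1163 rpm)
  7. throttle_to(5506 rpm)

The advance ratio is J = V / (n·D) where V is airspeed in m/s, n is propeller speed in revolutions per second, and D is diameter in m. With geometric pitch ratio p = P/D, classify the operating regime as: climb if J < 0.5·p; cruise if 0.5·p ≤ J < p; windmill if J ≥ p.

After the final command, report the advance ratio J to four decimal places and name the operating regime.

set_propeller: D = 1.584 m, P = 1.846 m (p = P/D = 1.165404); state ← (V=0, rpm=0)
set_airspeed(91.95): V ← 91.95 m/s
throttle_to(9667): rpm ← 9667
set_airspeed(79.66): V ← 79.66 m/s
adjust_throttle(+944): rpm ← 9667 +944 = 10611
adjust_throttle(+1163): rpm ← 10611 +1163 = 11774
throttle_to(5506): rpm ← 5506
final state: V = 79.66 m/s, rpm = 5506 → n = rpm/60 = 91.766667 rev/s
J = V / (n·D) = 79.66 / (91.766667 × 1.584) = 0.548025
regime bands: climb J<0.5827 | cruise [0.5827, 1.1654) | windmill J≥1.1654
J = 0.5480 → climb

J = 0.5480, regime = climb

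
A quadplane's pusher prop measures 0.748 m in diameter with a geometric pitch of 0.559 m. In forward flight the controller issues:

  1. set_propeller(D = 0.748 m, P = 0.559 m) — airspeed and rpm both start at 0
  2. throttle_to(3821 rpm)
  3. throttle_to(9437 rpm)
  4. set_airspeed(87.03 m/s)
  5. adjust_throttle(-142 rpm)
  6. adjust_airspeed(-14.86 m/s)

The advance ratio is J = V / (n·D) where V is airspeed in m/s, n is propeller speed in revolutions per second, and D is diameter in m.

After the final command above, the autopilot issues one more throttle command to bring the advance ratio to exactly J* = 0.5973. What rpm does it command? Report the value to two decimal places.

rpm = 9692.01

set_propeller: D = 0.748 m, P = 0.559 m (p = P/D = 0.747326); state ← (V=0, rpm=0)
throttle_to(3821): rpm ← 3821
throttle_to(9437): rpm ← 9437
set_airspeed(87.03): V ← 87.03 m/s
adjust_throttle(-142): rpm ← 9437 -142 = 9295
adjust_airspeed(-14.86): V ← 87.03 -14.86 = 72.17 m/s
final state: V = 72.17 m/s, rpm = 9295 → n = rpm/60 = 154.916667 rev/s
target J* = 0.5973; solve J* = V/(n·D) for n: n = V/(J*·D) = 72.17/(0.5973 × 0.748) = 161.533496 rev/s
rpm = 60·n = 9692.009766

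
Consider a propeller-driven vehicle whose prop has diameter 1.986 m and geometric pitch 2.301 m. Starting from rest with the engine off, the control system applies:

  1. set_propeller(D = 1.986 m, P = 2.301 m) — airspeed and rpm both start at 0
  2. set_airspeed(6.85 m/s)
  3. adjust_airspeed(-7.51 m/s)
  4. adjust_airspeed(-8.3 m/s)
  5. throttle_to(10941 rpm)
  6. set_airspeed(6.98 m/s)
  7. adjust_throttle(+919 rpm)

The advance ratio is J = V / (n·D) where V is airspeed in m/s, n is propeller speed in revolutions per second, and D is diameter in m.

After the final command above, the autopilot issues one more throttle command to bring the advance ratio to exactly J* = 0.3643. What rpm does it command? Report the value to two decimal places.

rpm = 578.85

set_propeller: D = 1.986 m, P = 2.301 m (p = P/D = 1.158610); state ← (V=0, rpm=0)
set_airspeed(6.85): V ← 6.85 m/s
adjust_airspeed(-7.51): V ← 6.85 -7.51 = -0.66 m/s
adjust_airspeed(-8.3): V ← -0.66 -8.3 = -8.96 m/s
throttle_to(10941): rpm ← 10941
set_airspeed(6.98): V ← 6.98 m/s
adjust_throttle(+919): rpm ← 10941 +919 = 11860
final state: V = 6.98 m/s, rpm = 11860 → n = rpm/60 = 197.666667 rev/s
target J* = 0.3643; solve J* = V/(n·D) for n: n = V/(J*·D) = 6.98/(0.3643 × 1.986) = 9.647549 rev/s
rpm = 60·n = 578.852959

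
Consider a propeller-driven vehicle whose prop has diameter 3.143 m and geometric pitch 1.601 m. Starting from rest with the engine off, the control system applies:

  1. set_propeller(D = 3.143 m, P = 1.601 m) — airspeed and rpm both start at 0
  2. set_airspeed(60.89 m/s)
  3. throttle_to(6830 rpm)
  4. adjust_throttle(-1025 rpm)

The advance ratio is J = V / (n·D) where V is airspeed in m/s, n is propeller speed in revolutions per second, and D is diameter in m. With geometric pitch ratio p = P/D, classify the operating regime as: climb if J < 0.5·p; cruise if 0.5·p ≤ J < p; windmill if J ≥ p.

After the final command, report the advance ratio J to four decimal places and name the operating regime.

set_propeller: D = 3.143 m, P = 1.601 m (p = P/D = 0.509386); state ← (V=0, rpm=0)
set_airspeed(60.89): V ← 60.89 m/s
throttle_to(6830): rpm ← 6830
adjust_throttle(-1025): rpm ← 6830 -1025 = 5805
final state: V = 60.89 m/s, rpm = 5805 → n = rpm/60 = 96.750000 rev/s
J = V / (n·D) = 60.89 / (96.750000 × 3.143) = 0.200240
regime bands: climb J<0.2547 | cruise [0.2547, 0.5094) | windmill J≥0.5094
J = 0.2002 → climb

J = 0.2002, regime = climb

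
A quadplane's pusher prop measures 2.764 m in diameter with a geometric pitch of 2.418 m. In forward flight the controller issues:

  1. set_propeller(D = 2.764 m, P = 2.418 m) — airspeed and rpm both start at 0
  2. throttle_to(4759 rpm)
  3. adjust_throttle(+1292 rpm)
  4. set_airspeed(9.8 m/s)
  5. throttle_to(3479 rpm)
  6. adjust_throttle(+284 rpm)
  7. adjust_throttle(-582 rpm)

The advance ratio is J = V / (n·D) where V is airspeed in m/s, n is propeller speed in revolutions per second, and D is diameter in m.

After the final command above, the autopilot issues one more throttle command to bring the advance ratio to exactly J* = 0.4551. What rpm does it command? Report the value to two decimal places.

rpm = 467.45

set_propeller: D = 2.764 m, P = 2.418 m (p = P/D = 0.874819); state ← (V=0, rpm=0)
throttle_to(4759): rpm ← 4759
adjust_throttle(+1292): rpm ← 4759 +1292 = 6051
set_airspeed(9.8): V ← 9.8 m/s
throttle_to(3479): rpm ← 3479
adjust_throttle(+284): rpm ← 3479 +284 = 3763
adjust_throttle(-582): rpm ← 3763 -582 = 3181
final state: V = 9.8 m/s, rpm = 3181 → n = rpm/60 = 53.016667 rev/s
target J* = 0.4551; solve J* = V/(n·D) for n: n = V/(J*·D) = 9.8/(0.4551 × 2.764) = 7.790785 rev/s
rpm = 60·n = 467.447081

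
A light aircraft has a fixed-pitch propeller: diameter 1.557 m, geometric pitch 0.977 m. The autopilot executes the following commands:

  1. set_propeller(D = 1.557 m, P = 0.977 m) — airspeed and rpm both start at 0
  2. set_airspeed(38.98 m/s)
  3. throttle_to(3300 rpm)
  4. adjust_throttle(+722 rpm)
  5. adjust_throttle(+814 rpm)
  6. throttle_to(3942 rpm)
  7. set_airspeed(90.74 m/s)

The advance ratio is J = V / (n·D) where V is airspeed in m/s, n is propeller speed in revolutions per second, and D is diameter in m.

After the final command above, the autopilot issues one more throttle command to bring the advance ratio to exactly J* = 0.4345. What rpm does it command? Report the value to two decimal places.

rpm = 8047.70

set_propeller: D = 1.557 m, P = 0.977 m (p = P/D = 0.627489); state ← (V=0, rpm=0)
set_airspeed(38.98): V ← 38.98 m/s
throttle_to(3300): rpm ← 3300
adjust_throttle(+722): rpm ← 3300 +722 = 4022
adjust_throttle(+814): rpm ← 4022 +814 = 4836
throttle_to(3942): rpm ← 3942
set_airspeed(90.74): V ← 90.74 m/s
final state: V = 90.74 m/s, rpm = 3942 → n = rpm/60 = 65.700000 rev/s
target J* = 0.4345; solve J* = V/(n·D) for n: n = V/(J*·D) = 90.74/(0.4345 × 1.557) = 134.128288 rev/s
rpm = 60·n = 8047.697285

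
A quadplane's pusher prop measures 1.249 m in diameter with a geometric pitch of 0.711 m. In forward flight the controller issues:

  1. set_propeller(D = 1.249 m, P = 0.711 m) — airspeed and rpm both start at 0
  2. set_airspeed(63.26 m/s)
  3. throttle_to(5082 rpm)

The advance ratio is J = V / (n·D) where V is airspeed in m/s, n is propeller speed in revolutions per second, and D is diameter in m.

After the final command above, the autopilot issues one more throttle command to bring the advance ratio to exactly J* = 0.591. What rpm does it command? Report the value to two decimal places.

set_propeller: D = 1.249 m, P = 0.711 m (p = P/D = 0.569255); state ← (V=0, rpm=0)
set_airspeed(63.26): V ← 63.26 m/s
throttle_to(5082): rpm ← 5082
final state: V = 63.26 m/s, rpm = 5082 → n = rpm/60 = 84.700000 rev/s
target J* = 0.591; solve J* = V/(n·D) for n: n = V/(J*·D) = 63.26/(0.591 × 1.249) = 85.699693 rev/s
rpm = 60·n = 5141.981606

rpm = 5141.98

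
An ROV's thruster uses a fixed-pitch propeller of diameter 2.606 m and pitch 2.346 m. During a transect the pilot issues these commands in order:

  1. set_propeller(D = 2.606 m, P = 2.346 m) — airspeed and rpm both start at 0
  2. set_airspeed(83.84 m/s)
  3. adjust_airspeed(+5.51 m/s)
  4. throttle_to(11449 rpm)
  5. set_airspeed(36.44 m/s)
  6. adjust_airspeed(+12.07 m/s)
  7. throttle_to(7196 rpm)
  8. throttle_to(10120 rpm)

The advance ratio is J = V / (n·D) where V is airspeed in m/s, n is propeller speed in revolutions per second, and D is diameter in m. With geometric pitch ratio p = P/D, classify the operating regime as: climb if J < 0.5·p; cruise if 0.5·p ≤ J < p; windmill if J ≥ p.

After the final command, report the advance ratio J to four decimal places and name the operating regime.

set_propeller: D = 2.606 m, P = 2.346 m (p = P/D = 0.900230); state ← (V=0, rpm=0)
set_airspeed(83.84): V ← 83.84 m/s
adjust_airspeed(+5.51): V ← 83.84 +5.51 = 89.35 m/s
throttle_to(11449): rpm ← 11449
set_airspeed(36.44): V ← 36.44 m/s
adjust_airspeed(+12.07): V ← 36.44 +12.07 = 48.51 m/s
throttle_to(7196): rpm ← 7196
throttle_to(10120): rpm ← 10120
final state: V = 48.51 m/s, rpm = 10120 → n = rpm/60 = 168.666667 rev/s
J = V / (n·D) = 48.51 / (168.666667 × 2.606) = 0.110364
regime bands: climb J<0.4501 | cruise [0.4501, 0.9002) | windmill J≥0.9002
J = 0.1104 → climb

J = 0.1104, regime = climb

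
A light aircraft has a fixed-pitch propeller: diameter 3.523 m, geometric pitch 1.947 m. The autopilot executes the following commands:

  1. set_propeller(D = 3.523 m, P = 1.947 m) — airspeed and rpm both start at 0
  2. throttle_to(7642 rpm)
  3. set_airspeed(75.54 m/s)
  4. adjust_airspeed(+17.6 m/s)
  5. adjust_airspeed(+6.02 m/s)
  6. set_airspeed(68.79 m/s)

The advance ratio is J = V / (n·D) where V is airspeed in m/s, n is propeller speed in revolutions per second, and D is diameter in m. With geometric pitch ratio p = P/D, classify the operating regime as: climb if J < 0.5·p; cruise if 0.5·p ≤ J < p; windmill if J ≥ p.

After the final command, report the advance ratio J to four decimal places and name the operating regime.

J = 0.1533, regime = climb

set_propeller: D = 3.523 m, P = 1.947 m (p = P/D = 0.552654); state ← (V=0, rpm=0)
throttle_to(7642): rpm ← 7642
set_airspeed(75.54): V ← 75.54 m/s
adjust_airspeed(+17.6): V ← 75.54 +17.6 = 93.14 m/s
adjust_airspeed(+6.02): V ← 93.14 +6.02 = 99.16 m/s
set_airspeed(68.79): V ← 68.79 m/s
final state: V = 68.79 m/s, rpm = 7642 → n = rpm/60 = 127.366667 rev/s
J = V / (n·D) = 68.79 / (127.366667 × 3.523) = 0.153305
regime bands: climb J<0.2763 | cruise [0.2763, 0.5527) | windmill J≥0.5527
J = 0.1533 → climb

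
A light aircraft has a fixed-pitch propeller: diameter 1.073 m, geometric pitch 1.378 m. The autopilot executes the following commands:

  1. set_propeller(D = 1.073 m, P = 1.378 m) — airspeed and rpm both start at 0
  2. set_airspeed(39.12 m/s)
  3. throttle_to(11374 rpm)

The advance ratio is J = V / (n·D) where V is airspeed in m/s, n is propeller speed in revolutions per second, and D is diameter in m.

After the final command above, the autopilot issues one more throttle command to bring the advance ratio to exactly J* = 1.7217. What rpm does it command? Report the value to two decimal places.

set_propeller: D = 1.073 m, P = 1.378 m (p = P/D = 1.284250); state ← (V=0, rpm=0)
set_airspeed(39.12): V ← 39.12 m/s
throttle_to(11374): rpm ← 11374
final state: V = 39.12 m/s, rpm = 11374 → n = rpm/60 = 189.566667 rev/s
target J* = 1.7217; solve J* = V/(n·D) for n: n = V/(J*·D) = 39.12/(1.7217 × 1.073) = 21.175889 rev/s
rpm = 60·n = 1270.553319

rpm = 1270.55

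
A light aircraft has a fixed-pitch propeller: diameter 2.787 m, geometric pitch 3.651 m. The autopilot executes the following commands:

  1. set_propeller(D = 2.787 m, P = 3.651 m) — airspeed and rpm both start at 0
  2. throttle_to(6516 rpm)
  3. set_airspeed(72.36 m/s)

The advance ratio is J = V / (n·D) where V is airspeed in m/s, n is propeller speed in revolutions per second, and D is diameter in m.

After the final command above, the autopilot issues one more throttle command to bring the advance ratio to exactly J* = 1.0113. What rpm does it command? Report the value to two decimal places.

set_propeller: D = 2.787 m, P = 3.651 m (p = P/D = 1.310011); state ← (V=0, rpm=0)
throttle_to(6516): rpm ← 6516
set_airspeed(72.36): V ← 72.36 m/s
final state: V = 72.36 m/s, rpm = 6516 → n = rpm/60 = 108.600000 rev/s
target J* = 1.0113; solve J* = V/(n·D) for n: n = V/(J*·D) = 72.36/(1.0113 × 2.787) = 25.673293 rev/s
rpm = 60·n = 1540.397598

rpm = 1540.40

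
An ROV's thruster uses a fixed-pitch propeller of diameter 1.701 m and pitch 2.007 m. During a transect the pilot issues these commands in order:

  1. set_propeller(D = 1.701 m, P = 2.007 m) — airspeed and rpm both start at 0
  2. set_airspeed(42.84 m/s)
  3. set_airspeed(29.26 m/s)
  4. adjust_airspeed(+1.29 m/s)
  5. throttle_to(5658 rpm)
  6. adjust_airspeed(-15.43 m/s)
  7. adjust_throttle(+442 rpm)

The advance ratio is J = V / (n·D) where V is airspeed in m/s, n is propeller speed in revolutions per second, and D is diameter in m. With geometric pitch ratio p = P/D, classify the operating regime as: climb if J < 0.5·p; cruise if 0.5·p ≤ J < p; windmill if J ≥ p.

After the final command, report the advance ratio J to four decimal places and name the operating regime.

set_propeller: D = 1.701 m, P = 2.007 m (p = P/D = 1.179894); state ← (V=0, rpm=0)
set_airspeed(42.84): V ← 42.84 m/s
set_airspeed(29.26): V ← 29.26 m/s
adjust_airspeed(+1.29): V ← 29.26 +1.29 = 30.55 m/s
throttle_to(5658): rpm ← 5658
adjust_airspeed(-15.43): V ← 30.55 -15.43 = 15.12 m/s
adjust_throttle(+442): rpm ← 5658 +442 = 6100
final state: V = 15.12 m/s, rpm = 6100 → n = rpm/60 = 101.666667 rev/s
J = V / (n·D) = 15.12 / (101.666667 × 1.701) = 0.087432
regime bands: climb J<0.5899 | cruise [0.5899, 1.1799) | windmill J≥1.1799
J = 0.0874 → climb

J = 0.0874, regime = climb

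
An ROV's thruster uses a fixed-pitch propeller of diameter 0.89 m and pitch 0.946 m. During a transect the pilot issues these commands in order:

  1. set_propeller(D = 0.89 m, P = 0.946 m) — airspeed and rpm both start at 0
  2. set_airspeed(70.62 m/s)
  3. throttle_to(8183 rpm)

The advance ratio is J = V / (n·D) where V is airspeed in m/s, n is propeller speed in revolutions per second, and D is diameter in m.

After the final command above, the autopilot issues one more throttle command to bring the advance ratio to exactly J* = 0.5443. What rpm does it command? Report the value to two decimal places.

rpm = 8746.83

set_propeller: D = 0.89 m, P = 0.946 m (p = P/D = 1.062921); state ← (V=0, rpm=0)
set_airspeed(70.62): V ← 70.62 m/s
throttle_to(8183): rpm ← 8183
final state: V = 70.62 m/s, rpm = 8183 → n = rpm/60 = 136.383333 rev/s
target J* = 0.5443; solve J* = V/(n·D) for n: n = V/(J*·D) = 70.62/(0.5443 × 0.89) = 145.780479 rev/s
rpm = 60·n = 8746.828728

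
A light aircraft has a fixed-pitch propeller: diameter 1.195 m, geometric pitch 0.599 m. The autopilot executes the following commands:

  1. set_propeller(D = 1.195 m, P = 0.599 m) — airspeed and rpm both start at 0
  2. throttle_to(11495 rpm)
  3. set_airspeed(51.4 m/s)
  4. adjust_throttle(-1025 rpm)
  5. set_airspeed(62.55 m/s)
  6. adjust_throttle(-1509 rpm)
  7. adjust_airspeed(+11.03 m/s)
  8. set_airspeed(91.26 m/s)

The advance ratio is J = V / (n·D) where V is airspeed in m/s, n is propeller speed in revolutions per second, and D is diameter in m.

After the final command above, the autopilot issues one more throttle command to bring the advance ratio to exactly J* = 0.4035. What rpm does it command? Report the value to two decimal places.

set_propeller: D = 1.195 m, P = 0.599 m (p = P/D = 0.501255); state ← (V=0, rpm=0)
throttle_to(11495): rpm ← 11495
set_airspeed(51.4): V ← 51.4 m/s
adjust_throttle(-1025): rpm ← 11495 -1025 = 10470
set_airspeed(62.55): V ← 62.55 m/s
adjust_throttle(-1509): rpm ← 10470 -1509 = 8961
adjust_airspeed(+11.03): V ← 62.55 +11.03 = 73.58 m/s
set_airspeed(91.26): V ← 91.26 m/s
final state: V = 91.26 m/s, rpm = 8961 → n = rpm/60 = 149.350000 rev/s
target J* = 0.4035; solve J* = V/(n·D) for n: n = V/(J*·D) = 91.26/(0.4035 × 1.195) = 189.264438 rev/s
rpm = 60·n = 11355.866295

rpm = 11355.87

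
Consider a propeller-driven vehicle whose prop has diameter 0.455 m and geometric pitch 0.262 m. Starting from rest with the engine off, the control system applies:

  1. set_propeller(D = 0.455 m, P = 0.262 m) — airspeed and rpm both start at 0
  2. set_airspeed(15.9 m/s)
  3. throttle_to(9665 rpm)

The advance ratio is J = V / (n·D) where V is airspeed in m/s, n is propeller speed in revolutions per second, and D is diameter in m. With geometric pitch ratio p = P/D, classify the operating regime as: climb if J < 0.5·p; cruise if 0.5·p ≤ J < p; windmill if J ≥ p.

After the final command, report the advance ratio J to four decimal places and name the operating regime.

set_propeller: D = 0.455 m, P = 0.262 m (p = P/D = 0.575824); state ← (V=0, rpm=0)
set_airspeed(15.9): V ← 15.9 m/s
throttle_to(9665): rpm ← 9665
final state: V = 15.9 m/s, rpm = 9665 → n = rpm/60 = 161.083333 rev/s
J = V / (n·D) = 15.9 / (161.083333 × 0.455) = 0.216938
regime bands: climb J<0.2879 | cruise [0.2879, 0.5758) | windmill J≥0.5758
J = 0.2169 → climb

J = 0.2169, regime = climb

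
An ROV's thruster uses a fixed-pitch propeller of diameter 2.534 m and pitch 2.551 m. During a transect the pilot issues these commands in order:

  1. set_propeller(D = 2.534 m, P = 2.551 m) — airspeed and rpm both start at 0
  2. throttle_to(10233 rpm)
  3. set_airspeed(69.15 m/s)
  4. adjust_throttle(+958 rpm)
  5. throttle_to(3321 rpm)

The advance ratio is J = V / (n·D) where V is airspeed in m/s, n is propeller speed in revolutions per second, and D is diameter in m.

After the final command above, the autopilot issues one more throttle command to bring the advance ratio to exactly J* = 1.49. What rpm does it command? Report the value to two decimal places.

set_propeller: D = 2.534 m, P = 2.551 m (p = P/D = 1.006709); state ← (V=0, rpm=0)
throttle_to(10233): rpm ← 10233
set_airspeed(69.15): V ← 69.15 m/s
adjust_throttle(+958): rpm ← 10233 +958 = 11191
throttle_to(3321): rpm ← 3321
final state: V = 69.15 m/s, rpm = 3321 → n = rpm/60 = 55.350000 rev/s
target J* = 1.49; solve J* = V/(n·D) for n: n = V/(J*·D) = 69.15/(1.49 × 2.534) = 18.314679 rev/s
rpm = 60·n = 1098.880725

rpm = 1098.88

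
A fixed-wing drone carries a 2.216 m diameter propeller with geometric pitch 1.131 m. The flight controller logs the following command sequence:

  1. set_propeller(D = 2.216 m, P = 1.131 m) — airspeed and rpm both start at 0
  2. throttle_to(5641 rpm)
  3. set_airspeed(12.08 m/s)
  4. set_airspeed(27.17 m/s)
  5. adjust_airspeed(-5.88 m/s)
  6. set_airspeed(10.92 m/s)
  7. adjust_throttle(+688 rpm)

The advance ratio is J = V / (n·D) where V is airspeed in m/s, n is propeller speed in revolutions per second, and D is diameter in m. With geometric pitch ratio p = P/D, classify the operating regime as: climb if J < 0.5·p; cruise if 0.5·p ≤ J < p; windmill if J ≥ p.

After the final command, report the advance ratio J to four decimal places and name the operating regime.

set_propeller: D = 2.216 m, P = 1.131 m (p = P/D = 0.510379); state ← (V=0, rpm=0)
throttle_to(5641): rpm ← 5641
set_airspeed(12.08): V ← 12.08 m/s
set_airspeed(27.17): V ← 27.17 m/s
adjust_airspeed(-5.88): V ← 27.17 -5.88 = 21.29 m/s
set_airspeed(10.92): V ← 10.92 m/s
adjust_throttle(+688): rpm ← 5641 +688 = 6329
final state: V = 10.92 m/s, rpm = 6329 → n = rpm/60 = 105.483333 rev/s
J = V / (n·D) = 10.92 / (105.483333 × 2.216) = 0.046716
regime bands: climb J<0.2552 | cruise [0.2552, 0.5104) | windmill J≥0.5104
J = 0.0467 → climb

J = 0.0467, regime = climb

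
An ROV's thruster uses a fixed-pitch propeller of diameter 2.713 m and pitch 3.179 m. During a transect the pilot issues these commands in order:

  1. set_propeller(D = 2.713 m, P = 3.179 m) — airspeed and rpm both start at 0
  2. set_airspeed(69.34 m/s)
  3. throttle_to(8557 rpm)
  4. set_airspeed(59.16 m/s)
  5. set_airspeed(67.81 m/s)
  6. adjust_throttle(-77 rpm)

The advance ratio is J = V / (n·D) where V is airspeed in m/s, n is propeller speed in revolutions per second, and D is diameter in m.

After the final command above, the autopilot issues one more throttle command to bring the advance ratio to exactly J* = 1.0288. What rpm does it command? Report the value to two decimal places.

rpm = 1457.69

set_propeller: D = 2.713 m, P = 3.179 m (p = P/D = 1.171766); state ← (V=0, rpm=0)
set_airspeed(69.34): V ← 69.34 m/s
throttle_to(8557): rpm ← 8557
set_airspeed(59.16): V ← 59.16 m/s
set_airspeed(67.81): V ← 67.81 m/s
adjust_throttle(-77): rpm ← 8557 -77 = 8480
final state: V = 67.81 m/s, rpm = 8480 → n = rpm/60 = 141.333333 rev/s
target J* = 1.0288; solve J* = V/(n·D) for n: n = V/(J*·D) = 67.81/(1.0288 × 2.713) = 24.294781 rev/s
rpm = 60·n = 1457.686882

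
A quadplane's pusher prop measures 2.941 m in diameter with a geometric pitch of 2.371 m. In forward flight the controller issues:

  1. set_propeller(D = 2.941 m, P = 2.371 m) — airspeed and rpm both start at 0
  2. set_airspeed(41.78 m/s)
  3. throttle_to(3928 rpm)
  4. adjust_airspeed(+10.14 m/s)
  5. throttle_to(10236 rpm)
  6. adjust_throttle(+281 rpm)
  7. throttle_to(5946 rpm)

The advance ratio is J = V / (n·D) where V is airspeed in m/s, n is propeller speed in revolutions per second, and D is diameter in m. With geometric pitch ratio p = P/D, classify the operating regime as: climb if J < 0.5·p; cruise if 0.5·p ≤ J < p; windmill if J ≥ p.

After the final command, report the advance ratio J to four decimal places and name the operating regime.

J = 0.1781, regime = climb

set_propeller: D = 2.941 m, P = 2.371 m (p = P/D = 0.806188); state ← (V=0, rpm=0)
set_airspeed(41.78): V ← 41.78 m/s
throttle_to(3928): rpm ← 3928
adjust_airspeed(+10.14): V ← 41.78 +10.14 = 51.92 m/s
throttle_to(10236): rpm ← 10236
adjust_throttle(+281): rpm ← 10236 +281 = 10517
throttle_to(5946): rpm ← 5946
final state: V = 51.92 m/s, rpm = 5946 → n = rpm/60 = 99.100000 rev/s
J = V / (n·D) = 51.92 / (99.100000 × 2.941) = 0.178142
regime bands: climb J<0.4031 | cruise [0.4031, 0.8062) | windmill J≥0.8062
J = 0.1781 → climb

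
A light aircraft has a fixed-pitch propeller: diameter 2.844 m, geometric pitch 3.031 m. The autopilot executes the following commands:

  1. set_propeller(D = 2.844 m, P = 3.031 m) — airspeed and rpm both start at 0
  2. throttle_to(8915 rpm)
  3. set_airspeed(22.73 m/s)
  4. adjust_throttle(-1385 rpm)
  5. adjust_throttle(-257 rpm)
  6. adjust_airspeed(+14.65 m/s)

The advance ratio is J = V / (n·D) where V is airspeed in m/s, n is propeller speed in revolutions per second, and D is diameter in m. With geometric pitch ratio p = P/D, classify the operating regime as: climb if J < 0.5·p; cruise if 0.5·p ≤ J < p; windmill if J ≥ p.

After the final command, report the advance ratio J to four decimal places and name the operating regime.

J = 0.1084, regime = climb

set_propeller: D = 2.844 m, P = 3.031 m (p = P/D = 1.065752); state ← (V=0, rpm=0)
throttle_to(8915): rpm ← 8915
set_airspeed(22.73): V ← 22.73 m/s
adjust_throttle(-1385): rpm ← 8915 -1385 = 7530
adjust_throttle(-257): rpm ← 7530 -257 = 7273
adjust_airspeed(+14.65): V ← 22.73 +14.65 = 37.38 m/s
final state: V = 37.38 m/s, rpm = 7273 → n = rpm/60 = 121.216667 rev/s
J = V / (n·D) = 37.38 / (121.216667 × 2.844) = 0.108429
regime bands: climb J<0.5329 | cruise [0.5329, 1.0658) | windmill J≥1.0658
J = 0.1084 → climb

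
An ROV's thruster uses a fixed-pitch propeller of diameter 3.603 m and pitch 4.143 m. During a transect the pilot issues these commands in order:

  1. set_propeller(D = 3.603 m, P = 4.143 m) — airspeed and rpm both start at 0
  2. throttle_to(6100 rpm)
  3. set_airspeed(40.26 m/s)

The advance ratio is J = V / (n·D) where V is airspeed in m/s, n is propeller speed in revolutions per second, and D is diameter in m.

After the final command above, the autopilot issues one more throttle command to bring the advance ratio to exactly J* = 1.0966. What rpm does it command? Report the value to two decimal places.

rpm = 611.38

set_propeller: D = 3.603 m, P = 4.143 m (p = P/D = 1.149875); state ← (V=0, rpm=0)
throttle_to(6100): rpm ← 6100
set_airspeed(40.26): V ← 40.26 m/s
final state: V = 40.26 m/s, rpm = 6100 → n = rpm/60 = 101.666667 rev/s
target J* = 1.0966; solve J* = V/(n·D) for n: n = V/(J*·D) = 40.26/(1.0966 × 3.603) = 10.189697 rev/s
rpm = 60·n = 611.381816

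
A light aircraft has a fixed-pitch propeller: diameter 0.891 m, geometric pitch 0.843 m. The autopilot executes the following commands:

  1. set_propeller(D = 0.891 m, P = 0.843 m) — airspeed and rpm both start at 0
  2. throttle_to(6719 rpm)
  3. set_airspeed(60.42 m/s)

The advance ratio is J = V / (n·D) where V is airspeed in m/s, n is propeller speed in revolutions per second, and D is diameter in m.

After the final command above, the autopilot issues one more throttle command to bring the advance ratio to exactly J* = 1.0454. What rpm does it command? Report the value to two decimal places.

rpm = 3891.99

set_propeller: D = 0.891 m, P = 0.843 m (p = P/D = 0.946128); state ← (V=0, rpm=0)
throttle_to(6719): rpm ← 6719
set_airspeed(60.42): V ← 60.42 m/s
final state: V = 60.42 m/s, rpm = 6719 → n = rpm/60 = 111.983333 rev/s
target J* = 1.0454; solve J* = V/(n·D) for n: n = V/(J*·D) = 60.42/(1.0454 × 0.891) = 64.866508 rev/s
rpm = 60·n = 3891.990500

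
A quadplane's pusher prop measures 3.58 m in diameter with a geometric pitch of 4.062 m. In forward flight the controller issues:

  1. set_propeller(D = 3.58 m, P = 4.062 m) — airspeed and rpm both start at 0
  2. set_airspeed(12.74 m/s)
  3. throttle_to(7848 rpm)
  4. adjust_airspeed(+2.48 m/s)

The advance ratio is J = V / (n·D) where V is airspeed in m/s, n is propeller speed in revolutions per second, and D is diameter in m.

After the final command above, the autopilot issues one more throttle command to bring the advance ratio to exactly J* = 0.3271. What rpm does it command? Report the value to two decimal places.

set_propeller: D = 3.58 m, P = 4.062 m (p = P/D = 1.134637); state ← (V=0, rpm=0)
set_airspeed(12.74): V ← 12.74 m/s
throttle_to(7848): rpm ← 7848
adjust_airspeed(+2.48): V ← 12.74 +2.48 = 15.22 m/s
final state: V = 15.22 m/s, rpm = 7848 → n = rpm/60 = 130.800000 rev/s
target J* = 0.3271; solve J* = V/(n·D) for n: n = V/(J*·D) = 15.22/(0.3271 × 3.58) = 12.997238 rev/s
rpm = 60·n = 779.834298

rpm = 779.83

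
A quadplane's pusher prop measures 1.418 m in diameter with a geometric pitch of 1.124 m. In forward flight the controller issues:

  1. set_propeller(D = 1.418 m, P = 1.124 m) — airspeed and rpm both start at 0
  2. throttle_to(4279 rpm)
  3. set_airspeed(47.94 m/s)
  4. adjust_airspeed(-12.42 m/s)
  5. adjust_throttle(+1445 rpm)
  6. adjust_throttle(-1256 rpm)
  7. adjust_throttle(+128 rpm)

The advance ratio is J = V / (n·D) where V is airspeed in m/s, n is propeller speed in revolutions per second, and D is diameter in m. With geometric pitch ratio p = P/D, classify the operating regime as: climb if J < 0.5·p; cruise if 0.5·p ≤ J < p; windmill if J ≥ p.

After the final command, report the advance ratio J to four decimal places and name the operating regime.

set_propeller: D = 1.418 m, P = 1.124 m (p = P/D = 0.792666); state ← (V=0, rpm=0)
throttle_to(4279): rpm ← 4279
set_airspeed(47.94): V ← 47.94 m/s
adjust_airspeed(-12.42): V ← 47.94 -12.42 = 35.52 m/s
adjust_throttle(+1445): rpm ← 4279 +1445 = 5724
adjust_throttle(-1256): rpm ← 5724 -1256 = 4468
adjust_throttle(+128): rpm ← 4468 +128 = 4596
final state: V = 35.52 m/s, rpm = 4596 → n = rpm/60 = 76.600000 rev/s
J = V / (n·D) = 35.52 / (76.600000 × 1.418) = 0.327015
regime bands: climb J<0.3963 | cruise [0.3963, 0.7927) | windmill J≥0.7927
J = 0.3270 → climb

J = 0.3270, regime = climb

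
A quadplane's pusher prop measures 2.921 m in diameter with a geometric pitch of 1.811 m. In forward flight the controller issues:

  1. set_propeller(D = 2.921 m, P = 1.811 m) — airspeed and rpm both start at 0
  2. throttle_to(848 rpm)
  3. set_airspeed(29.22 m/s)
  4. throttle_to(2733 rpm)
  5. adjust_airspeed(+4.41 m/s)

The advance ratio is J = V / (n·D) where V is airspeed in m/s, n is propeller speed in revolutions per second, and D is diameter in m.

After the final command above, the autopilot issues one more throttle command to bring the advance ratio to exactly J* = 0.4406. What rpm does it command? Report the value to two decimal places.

set_propeller: D = 2.921 m, P = 1.811 m (p = P/D = 0.619993); state ← (V=0, rpm=0)
throttle_to(848): rpm ← 848
set_airspeed(29.22): V ← 29.22 m/s
throttle_to(2733): rpm ← 2733
adjust_airspeed(+4.41): V ← 29.22 +4.41 = 33.63 m/s
final state: V = 33.63 m/s, rpm = 2733 → n = rpm/60 = 45.550000 rev/s
target J* = 0.4406; solve J* = V/(n·D) for n: n = V/(J*·D) = 33.63/(0.4406 × 2.921) = 26.130686 rev/s
rpm = 60·n = 1567.841183

rpm = 1567.84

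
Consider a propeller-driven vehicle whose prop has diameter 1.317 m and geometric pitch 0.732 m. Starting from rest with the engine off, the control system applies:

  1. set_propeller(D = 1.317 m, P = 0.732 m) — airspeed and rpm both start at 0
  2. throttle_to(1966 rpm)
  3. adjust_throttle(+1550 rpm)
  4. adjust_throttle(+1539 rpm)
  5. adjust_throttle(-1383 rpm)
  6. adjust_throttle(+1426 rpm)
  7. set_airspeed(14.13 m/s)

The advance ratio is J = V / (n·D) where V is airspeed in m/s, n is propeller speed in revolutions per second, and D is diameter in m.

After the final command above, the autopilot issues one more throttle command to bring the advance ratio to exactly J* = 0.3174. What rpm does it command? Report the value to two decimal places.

rpm = 2028.15

set_propeller: D = 1.317 m, P = 0.732 m (p = P/D = 0.555809); state ← (V=0, rpm=0)
throttle_to(1966): rpm ← 1966
adjust_throttle(+1550): rpm ← 1966 +1550 = 3516
adjust_throttle(+1539): rpm ← 3516 +1539 = 5055
adjust_throttle(-1383): rpm ← 5055 -1383 = 3672
adjust_throttle(+1426): rpm ← 3672 +1426 = 5098
set_airspeed(14.13): V ← 14.13 m/s
final state: V = 14.13 m/s, rpm = 5098 → n = rpm/60 = 84.966667 rev/s
target J* = 0.3174; solve J* = V/(n·D) for n: n = V/(J*·D) = 14.13/(0.3174 × 1.317) = 33.802550 rev/s
rpm = 60·n = 2028.153003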